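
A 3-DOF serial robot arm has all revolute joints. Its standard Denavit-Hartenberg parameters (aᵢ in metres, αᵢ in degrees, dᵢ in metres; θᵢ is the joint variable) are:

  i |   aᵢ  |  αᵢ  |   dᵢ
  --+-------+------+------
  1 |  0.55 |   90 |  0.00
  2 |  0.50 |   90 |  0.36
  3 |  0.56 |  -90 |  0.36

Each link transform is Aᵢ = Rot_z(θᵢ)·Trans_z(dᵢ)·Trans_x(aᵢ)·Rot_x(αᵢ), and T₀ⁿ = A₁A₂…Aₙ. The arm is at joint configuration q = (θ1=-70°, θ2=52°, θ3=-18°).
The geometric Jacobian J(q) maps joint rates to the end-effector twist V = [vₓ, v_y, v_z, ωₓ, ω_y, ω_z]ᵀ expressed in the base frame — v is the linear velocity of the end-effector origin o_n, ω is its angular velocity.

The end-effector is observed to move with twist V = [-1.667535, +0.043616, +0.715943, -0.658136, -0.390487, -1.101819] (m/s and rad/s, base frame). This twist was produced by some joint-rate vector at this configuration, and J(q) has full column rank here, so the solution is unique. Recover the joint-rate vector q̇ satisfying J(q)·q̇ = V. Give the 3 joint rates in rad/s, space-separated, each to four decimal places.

o_n = [0.3269, -1.4447, 0.5921]
J₁: ẑ×o_n = [1.4447, 0.3269, -0.0000], ω = ẑ
J2: z=[-0.9397, -0.3420, 0.0000] o=[0.1881, -0.5168, 0.0000] → [-0.2025, 0.5563, 0.9194, -0.9397, -0.3420, 0.0000]
J3: z=[0.2695, -0.7405, -0.6157] o=[-0.0449, -0.9292, 0.3940] → [-0.4640, -0.2823, 0.1364, 0.2695, -0.7405, -0.6157]
q̇ = J⁺·V = [-0.9910, 0.7520, 0.1800]

-0.9910 0.7520 0.1800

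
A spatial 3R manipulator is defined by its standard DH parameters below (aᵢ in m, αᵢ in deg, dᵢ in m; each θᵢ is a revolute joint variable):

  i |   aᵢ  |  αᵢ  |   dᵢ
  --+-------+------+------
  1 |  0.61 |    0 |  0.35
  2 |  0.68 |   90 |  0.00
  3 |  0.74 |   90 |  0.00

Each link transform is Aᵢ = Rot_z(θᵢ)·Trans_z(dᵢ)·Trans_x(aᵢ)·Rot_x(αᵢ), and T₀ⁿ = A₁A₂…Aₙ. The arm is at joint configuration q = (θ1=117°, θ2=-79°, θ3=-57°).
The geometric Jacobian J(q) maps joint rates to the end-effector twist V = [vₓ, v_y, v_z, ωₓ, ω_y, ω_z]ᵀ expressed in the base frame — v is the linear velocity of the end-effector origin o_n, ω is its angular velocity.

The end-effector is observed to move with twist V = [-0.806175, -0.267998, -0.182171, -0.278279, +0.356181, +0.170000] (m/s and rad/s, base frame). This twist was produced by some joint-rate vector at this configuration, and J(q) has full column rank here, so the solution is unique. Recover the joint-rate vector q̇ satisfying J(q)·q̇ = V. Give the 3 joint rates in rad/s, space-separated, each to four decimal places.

0.8680 -0.6980 -0.4520

o_n = [0.5765, 1.2103, -0.2706]
J₁: ẑ×o_n = [-1.2103, 0.5765, 0.0000], ω = ẑ
J2: z=[0.0000, 0.0000, 1.0000] o=[-0.2769, 0.5435, 0.3500] → [-0.6668, 0.8534, 0.0000, 0.0000, 0.0000, 1.0000]
J3: z=[0.6157, -0.7880, 0.0000] o=[0.2589, 0.9622, 0.3500] → [0.4891, 0.3821, 0.4030, 0.6157, -0.7880, 0.0000]
q̇ = J⁺·V = [0.8680, -0.6980, -0.4520]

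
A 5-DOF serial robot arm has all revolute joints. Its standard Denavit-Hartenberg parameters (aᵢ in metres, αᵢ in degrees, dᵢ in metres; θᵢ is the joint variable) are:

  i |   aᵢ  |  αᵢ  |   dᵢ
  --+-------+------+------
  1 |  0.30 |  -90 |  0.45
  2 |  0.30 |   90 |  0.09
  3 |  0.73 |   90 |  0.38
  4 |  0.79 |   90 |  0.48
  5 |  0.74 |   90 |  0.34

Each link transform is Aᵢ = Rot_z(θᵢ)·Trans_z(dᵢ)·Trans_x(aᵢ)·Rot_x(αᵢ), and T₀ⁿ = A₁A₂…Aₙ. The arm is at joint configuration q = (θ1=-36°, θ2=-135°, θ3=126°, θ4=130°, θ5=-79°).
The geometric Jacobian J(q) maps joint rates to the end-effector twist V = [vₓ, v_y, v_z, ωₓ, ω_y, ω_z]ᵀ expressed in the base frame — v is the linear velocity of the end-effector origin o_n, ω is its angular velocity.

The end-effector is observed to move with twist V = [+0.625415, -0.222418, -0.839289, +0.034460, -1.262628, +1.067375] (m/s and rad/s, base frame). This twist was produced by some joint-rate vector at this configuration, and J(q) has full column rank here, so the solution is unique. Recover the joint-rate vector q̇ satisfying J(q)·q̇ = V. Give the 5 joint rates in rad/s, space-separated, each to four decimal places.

0.6340 -0.9580 -0.9390 -0.2180 0.1370

o_n = [-0.2795, 0.5272, -0.5694]
J₁: ẑ×o_n = [-0.5272, -0.2795, 0.0000], ω = ẑ
J2: z=[0.5878, 0.8090, 0.0000] o=[0.2427, -0.1763, 0.4500] → [-0.8247, 0.5992, 0.8359, 0.5878, 0.8090, 0.0000]
J3: z=[-0.5721, 0.4156, -0.7071] o=[0.1240, 0.0212, 0.6621] → [-0.1541, -0.4192, -0.1218, -0.5721, 0.4156, -0.7071]
J4: z=[-0.1173, 0.8118, 0.5721] o=[0.4992, 0.4786, 0.0900] → [-0.5631, -0.5228, 0.6264, -0.1173, 0.8118, 0.5721]
J5: z=[0.2541, 0.5814, -0.7729] o=[-0.3155, 0.9114, 0.1477] → [-0.7139, 0.1544, -0.1186, 0.2541, 0.5814, -0.7729]
q̇ = J⁺·V = [0.6340, -0.9580, -0.9390, -0.2180, 0.1370]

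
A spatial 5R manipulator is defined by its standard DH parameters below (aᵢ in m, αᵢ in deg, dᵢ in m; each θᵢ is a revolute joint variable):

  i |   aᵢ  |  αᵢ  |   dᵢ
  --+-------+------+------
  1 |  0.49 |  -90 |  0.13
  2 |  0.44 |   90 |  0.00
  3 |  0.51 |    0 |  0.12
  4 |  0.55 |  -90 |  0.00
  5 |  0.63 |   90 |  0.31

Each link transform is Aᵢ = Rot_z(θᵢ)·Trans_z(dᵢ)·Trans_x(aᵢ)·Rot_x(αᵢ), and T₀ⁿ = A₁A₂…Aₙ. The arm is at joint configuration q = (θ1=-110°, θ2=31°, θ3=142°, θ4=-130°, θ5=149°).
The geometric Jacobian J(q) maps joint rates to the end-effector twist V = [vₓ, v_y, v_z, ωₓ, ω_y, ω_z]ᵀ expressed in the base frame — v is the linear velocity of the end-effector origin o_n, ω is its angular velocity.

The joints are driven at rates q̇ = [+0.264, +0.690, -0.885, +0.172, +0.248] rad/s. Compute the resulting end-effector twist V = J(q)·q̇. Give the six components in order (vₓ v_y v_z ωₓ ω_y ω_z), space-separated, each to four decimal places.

o_n = [0.4552, -0.5599, -0.0367]
J₁: ẑ×o_n = [0.5599, 0.4552, -0.0000], ω = ẑ
J2: z=[0.9397, -0.3420, 0.0000] o=[-0.1676, -0.4604, 0.1300] → [0.0570, 0.1567, 0.1195, 0.9397, -0.3420, 0.0000]
J3: z=[-0.1762, -0.4840, 0.8572] o=[-0.2966, -0.8149, -0.0966] → [-0.2475, 0.6550, 0.3190, -0.1762, -0.4840, 0.8572]
J4: z=[-0.1762, -0.4840, 0.8572] o=[0.0951, -0.6566, 0.2132] → [0.0381, 0.2646, 0.1572, -0.1762, -0.4840, 0.8572]
J5: z=[0.9801, -0.1671, 0.1071] o=[0.0449, -1.1291, -0.0639] → [-0.0655, 0.0174, 0.6263, 0.9801, -0.1671, 0.1071]
V = J·q̇ = [0.3965, -0.3015, -0.0174, 1.0171, 0.0676, -0.3206]

0.3965 -0.3015 -0.0174 1.0171 0.0676 -0.3206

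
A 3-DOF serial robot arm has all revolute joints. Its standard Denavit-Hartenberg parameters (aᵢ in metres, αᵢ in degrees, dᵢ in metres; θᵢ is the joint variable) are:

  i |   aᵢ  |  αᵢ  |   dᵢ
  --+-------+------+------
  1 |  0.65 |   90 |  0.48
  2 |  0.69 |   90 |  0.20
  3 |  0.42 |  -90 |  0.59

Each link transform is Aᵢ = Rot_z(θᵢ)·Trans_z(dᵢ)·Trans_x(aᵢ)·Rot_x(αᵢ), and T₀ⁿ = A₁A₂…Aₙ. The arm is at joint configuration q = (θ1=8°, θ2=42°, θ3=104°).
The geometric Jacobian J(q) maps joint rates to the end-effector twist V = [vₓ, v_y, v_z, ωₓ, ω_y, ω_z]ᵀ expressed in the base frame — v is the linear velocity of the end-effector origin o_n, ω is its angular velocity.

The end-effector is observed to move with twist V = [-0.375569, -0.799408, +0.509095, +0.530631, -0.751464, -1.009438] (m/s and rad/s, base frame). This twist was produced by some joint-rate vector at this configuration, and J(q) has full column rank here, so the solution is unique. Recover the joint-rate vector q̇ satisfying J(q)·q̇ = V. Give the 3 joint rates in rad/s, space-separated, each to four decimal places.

-0.5420 0.8180 0.6290

o_n = [1.5522, -0.3954, 0.4353]
J₁: ẑ×o_n = [0.3954, 1.5522, -0.0000], ω = ẑ
J2: z=[0.1392, -0.9903, 0.0000] o=[0.6437, 0.0905, 0.4800] → [0.0443, 0.0062, 0.8320, 0.1392, -0.9903, 0.0000]
J3: z=[0.6626, 0.0931, -0.7431] o=[1.1793, -0.0362, 0.9417] → [-0.3140, 0.0585, -0.2727, 0.6626, 0.0931, -0.7431]
q̇ = J⁺·V = [-0.5420, 0.8180, 0.6290]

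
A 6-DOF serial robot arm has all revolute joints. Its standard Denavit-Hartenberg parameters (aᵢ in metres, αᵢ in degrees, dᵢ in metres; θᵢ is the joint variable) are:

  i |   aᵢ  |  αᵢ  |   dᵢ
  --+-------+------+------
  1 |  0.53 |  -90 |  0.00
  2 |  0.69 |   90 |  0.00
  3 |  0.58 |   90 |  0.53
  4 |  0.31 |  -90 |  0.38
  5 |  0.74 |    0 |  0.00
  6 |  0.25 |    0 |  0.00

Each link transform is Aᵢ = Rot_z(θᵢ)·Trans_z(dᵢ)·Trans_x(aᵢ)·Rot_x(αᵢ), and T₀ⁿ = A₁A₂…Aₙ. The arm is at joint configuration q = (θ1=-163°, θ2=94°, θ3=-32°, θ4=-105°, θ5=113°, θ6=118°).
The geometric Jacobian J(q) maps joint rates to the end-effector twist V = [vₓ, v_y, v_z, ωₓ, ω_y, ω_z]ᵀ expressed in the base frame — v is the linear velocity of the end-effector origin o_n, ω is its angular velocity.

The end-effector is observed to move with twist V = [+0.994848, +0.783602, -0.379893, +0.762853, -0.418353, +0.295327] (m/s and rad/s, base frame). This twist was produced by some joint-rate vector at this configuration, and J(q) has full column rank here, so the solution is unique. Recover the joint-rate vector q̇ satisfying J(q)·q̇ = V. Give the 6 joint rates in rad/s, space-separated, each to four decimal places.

o_n = [-1.1224, -0.0970, -1.3115]
J₁: ẑ×o_n = [0.0970, -1.1224, 0.0000], ω = ẑ
J2: z=[0.2924, -0.9563, 0.0000] o=[-0.5068, -0.1550, 0.0000] → [1.2542, 0.3835, -0.5717, 0.2924, -0.9563, 0.0000]
J3: z=[-0.9540, -0.2917, -0.0698] o=[-0.4608, -0.1409, -0.6883] → [0.1848, -0.5484, -0.2349, -0.9540, -0.2917, -0.0698]
J4: z=[-0.2833, 0.8002, 0.5286] o=[-1.0235, 0.0085, -1.2160] → [-0.0207, -0.0794, 0.1091, -0.2833, 0.8002, 0.5286]
J5: z=[0.1519, 0.5817, -0.7991] o=[-0.8376, 0.3578, -0.9263] → [-0.5875, 0.2861, 0.0966, 0.1519, 0.5817, -0.7991]
J6: z=[0.1519, 0.5817, -0.7991] o=[-0.9184, -0.2295, -1.3692] → [0.1394, 0.1543, 0.1388, 0.1519, 0.5817, -0.7991]
q̇ = J⁺·V = [-0.0680, 0.9950, -0.6510, 0.4850, 0.1450, -0.2220]

-0.0680 0.9950 -0.6510 0.4850 0.1450 -0.2220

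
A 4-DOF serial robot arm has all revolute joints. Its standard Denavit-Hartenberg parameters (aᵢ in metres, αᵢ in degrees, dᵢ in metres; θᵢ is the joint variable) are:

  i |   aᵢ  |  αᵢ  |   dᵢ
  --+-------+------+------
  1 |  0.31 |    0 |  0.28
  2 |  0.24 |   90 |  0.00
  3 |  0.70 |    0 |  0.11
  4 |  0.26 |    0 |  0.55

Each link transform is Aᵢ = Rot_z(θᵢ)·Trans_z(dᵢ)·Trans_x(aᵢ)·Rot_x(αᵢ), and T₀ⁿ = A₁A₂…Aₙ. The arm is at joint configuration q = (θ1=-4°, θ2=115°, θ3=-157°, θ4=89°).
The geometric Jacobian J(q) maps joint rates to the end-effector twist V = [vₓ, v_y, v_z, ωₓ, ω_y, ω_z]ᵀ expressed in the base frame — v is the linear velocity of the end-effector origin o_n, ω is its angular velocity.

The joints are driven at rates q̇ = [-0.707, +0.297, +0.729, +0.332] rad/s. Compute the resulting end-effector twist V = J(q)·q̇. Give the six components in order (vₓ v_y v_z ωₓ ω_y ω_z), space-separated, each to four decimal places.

-0.1989 -0.0914 -0.3664 0.9905 0.3802 -0.4100

o_n = [1.0354, -0.0717, -0.2346]
J₁: ẑ×o_n = [0.0717, 1.0354, -0.0000], ω = ẑ
J2: z=[0.0000, 0.0000, 1.0000] o=[0.3092, -0.0216, 0.2800] → [0.0500, 0.7262, -0.0000, 0.0000, 0.0000, 1.0000]
J3: z=[0.9336, 0.3584, 0.0000] o=[0.2232, 0.2024, 0.2800] → [-0.1844, 0.4804, -0.5470, 0.9336, 0.3584, 0.0000]
J4: z=[0.9336, 0.3584, 0.0000] o=[0.5568, -0.3597, 0.0065] → [-0.0864, 0.2251, 0.0974, 0.9336, 0.3584, 0.0000]
V = J·q̇ = [-0.1989, -0.0914, -0.3664, 0.9905, 0.3802, -0.4100]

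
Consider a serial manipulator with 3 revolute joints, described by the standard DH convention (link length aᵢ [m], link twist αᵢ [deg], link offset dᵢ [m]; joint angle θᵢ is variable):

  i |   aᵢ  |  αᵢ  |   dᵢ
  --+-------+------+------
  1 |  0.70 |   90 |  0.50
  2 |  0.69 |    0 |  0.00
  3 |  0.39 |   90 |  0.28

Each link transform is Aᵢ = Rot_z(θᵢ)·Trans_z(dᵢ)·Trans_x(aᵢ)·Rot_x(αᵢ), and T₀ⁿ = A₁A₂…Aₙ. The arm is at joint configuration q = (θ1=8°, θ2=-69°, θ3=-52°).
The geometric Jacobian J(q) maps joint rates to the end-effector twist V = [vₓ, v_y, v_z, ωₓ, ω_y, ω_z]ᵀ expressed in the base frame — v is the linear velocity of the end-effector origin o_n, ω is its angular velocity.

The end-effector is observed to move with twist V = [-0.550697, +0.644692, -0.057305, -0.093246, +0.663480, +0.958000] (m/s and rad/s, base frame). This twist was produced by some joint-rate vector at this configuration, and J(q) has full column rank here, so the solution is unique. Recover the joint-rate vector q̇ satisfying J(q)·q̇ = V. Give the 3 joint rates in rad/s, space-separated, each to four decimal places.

o_n = [0.7781, -0.1734, -0.4785]
J₁: ẑ×o_n = [0.1734, 0.7781, -0.0000], ω = ẑ
J2: z=[0.1392, -0.9903, 0.0000] o=[0.6932, 0.0974, 0.5000] → [0.9689, 0.1362, 0.0464, 0.1392, -0.9903, 0.0000]
J3: z=[0.1392, -0.9903, 0.0000] o=[0.9381, 0.1318, -0.1442] → [0.3310, 0.0465, -0.2009, 0.1392, -0.9903, 0.0000]
q̇ = J⁺·V = [0.9580, -0.7760, 0.1060]

0.9580 -0.7760 0.1060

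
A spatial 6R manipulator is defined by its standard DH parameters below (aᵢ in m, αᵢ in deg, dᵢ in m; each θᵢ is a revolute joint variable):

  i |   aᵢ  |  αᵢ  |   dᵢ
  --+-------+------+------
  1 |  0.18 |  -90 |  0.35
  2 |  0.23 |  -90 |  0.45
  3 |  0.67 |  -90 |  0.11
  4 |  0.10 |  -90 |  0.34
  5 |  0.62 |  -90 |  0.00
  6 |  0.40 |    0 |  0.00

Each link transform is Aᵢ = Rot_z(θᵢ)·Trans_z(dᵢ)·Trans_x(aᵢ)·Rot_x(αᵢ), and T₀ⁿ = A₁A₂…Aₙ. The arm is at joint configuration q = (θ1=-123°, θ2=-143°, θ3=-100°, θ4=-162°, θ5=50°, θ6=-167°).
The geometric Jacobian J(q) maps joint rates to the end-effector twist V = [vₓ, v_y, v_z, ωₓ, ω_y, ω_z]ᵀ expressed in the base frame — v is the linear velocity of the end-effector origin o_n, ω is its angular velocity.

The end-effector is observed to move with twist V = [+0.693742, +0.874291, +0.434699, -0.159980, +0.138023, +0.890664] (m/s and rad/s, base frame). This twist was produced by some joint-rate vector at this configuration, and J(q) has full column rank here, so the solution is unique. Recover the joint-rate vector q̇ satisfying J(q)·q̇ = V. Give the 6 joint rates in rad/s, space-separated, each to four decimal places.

0.9740 -0.5960 0.5220 0.5050 -0.4570 0.7230

o_n = [0.7307, -0.5884, 0.7545]
J₁: ẑ×o_n = [0.5884, 0.7307, -0.0000], ω = ẑ
J2: z=[0.8387, -0.5446, 0.0000] o=[-0.0980, -0.1510, 0.3500] → [-0.2203, -0.3393, 0.0845, 0.8387, -0.5446, 0.0000]
J3: z=[-0.3278, -0.5047, 0.7986] o=[0.3794, -0.2420, 0.4884] → [0.1424, 0.3678, 0.2909, -0.3278, -0.5047, 0.7986]
J4: z=[0.5740, 0.5650, 0.5927] o=[0.8461, -0.7348, 0.5062] → [0.0535, -0.2109, 0.1492, 0.5740, 0.5650, 0.5927]
J5: z=[-0.0798, -0.6817, 0.7273] o=[0.9598, -0.4962, 0.7424] → [0.0588, -0.1656, -0.1488, -0.0798, -0.6817, 0.7273]
J6: z=[0.2553, -0.7192, -0.6462] o=[0.3624, -0.5794, 0.5989] → [-0.1178, -0.2778, 0.2626, 0.2553, -0.7192, -0.6462]
q̇ = J⁺·V = [0.9740, -0.5960, 0.5220, 0.5050, -0.4570, 0.7230]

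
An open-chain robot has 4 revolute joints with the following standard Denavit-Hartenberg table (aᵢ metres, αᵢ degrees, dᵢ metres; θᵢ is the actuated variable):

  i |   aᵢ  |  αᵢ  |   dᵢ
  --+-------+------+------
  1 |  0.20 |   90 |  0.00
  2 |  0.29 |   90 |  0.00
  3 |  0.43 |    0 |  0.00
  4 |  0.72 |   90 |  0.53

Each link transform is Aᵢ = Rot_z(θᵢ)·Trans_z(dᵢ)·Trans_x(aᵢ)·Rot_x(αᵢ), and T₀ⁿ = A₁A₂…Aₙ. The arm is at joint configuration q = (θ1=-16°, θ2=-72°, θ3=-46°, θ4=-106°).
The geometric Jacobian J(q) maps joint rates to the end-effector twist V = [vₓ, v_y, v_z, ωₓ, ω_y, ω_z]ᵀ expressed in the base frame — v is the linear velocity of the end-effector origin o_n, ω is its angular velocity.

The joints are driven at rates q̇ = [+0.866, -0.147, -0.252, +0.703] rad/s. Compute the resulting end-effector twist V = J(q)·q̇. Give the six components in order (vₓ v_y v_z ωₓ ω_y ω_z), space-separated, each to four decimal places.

-0.5098 0.2357 0.0054 -0.3718 0.2595 0.7266

o_n = [-0.1278, 0.7101, -0.1191]
J₁: ẑ×o_n = [-0.7101, -0.1278, 0.0000], ω = ẑ
J2: z=[-0.2756, -0.9613, 0.0000] o=[0.1923, -0.0551, 0.0000] → [0.1144, -0.0328, -0.5186, -0.2756, -0.9613, 0.0000]
J3: z=[-0.9142, 0.2621, -0.3090] o=[0.2784, -0.0798, -0.2758] → [0.2852, 0.2688, -0.6157, -0.9142, 0.2621, -0.3090]
J4: z=[-0.9142, 0.2621, -0.3090] o=[0.4524, 0.1921, -0.5599] → [0.2756, 0.5823, -0.3215, -0.9142, 0.2621, -0.3090]
V = J·q̇ = [-0.5098, 0.2357, 0.0054, -0.3718, 0.2595, 0.7266]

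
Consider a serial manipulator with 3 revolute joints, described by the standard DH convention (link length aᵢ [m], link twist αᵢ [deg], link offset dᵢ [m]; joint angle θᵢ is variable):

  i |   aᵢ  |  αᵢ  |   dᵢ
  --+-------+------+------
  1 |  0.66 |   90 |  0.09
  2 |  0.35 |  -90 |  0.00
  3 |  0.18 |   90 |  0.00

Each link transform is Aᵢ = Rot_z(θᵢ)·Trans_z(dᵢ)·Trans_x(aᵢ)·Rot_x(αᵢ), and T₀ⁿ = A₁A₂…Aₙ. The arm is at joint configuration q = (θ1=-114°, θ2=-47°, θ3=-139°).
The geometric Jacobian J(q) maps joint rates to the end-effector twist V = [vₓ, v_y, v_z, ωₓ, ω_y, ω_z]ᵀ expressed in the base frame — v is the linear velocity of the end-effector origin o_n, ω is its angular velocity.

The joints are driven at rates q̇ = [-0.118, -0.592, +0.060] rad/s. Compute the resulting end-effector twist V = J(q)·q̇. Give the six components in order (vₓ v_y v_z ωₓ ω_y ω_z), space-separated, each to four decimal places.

o_n = [-0.4357, -0.6883, -0.0666]
J₁: ẑ×o_n = [0.6883, -0.4357, 0.0000], ω = ẑ
J2: z=[-0.9135, 0.4067, 0.0000] o=[-0.2684, -0.6029, 0.0900] → [-0.0637, -0.1431, 0.1461, -0.9135, 0.4067, 0.0000]
J3: z=[-0.2975, -0.6681, 0.6820] o=[-0.3655, -0.8210, -0.1660] → [-0.1569, -0.0183, -0.0864, -0.2975, -0.6681, 0.6820]
V = J·q̇ = [-0.0529, 0.1350, -0.0916, 0.5230, -0.2809, -0.0771]

-0.0529 0.1350 -0.0916 0.5230 -0.2809 -0.0771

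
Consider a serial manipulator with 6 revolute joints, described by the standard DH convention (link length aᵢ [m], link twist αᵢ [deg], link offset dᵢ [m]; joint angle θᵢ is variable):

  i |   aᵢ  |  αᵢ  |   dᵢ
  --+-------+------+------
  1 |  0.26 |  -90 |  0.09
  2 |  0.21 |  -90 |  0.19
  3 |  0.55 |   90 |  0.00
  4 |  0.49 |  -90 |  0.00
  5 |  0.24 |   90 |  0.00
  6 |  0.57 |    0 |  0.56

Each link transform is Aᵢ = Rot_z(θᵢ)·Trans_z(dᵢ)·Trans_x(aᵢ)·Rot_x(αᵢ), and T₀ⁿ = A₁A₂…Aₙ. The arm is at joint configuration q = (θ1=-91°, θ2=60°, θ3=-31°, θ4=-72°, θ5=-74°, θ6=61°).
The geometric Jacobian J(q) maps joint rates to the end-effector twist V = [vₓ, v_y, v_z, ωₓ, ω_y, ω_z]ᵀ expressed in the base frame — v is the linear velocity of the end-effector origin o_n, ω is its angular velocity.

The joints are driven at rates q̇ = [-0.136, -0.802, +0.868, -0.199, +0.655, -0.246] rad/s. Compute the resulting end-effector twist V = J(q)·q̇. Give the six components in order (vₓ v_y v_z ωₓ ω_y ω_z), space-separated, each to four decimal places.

-0.2321 -1.6405 -0.1796 -0.6657 0.3769 -1.1944

o_n = [1.2796, -0.6153, -0.6158]
J₁: ẑ×o_n = [0.6153, 1.2796, -0.0000], ω = ẑ
J2: z=[0.9998, -0.0175, 0.0000] o=[-0.0045, -0.2600, 0.0900] → [0.0123, 0.7057, -0.3328, 0.9998, -0.0175, 0.0000]
J3: z=[0.0151, 0.8659, -0.5000] o=[0.1836, -0.3683, -0.0919] → [-0.5771, -0.5401, -0.9528, 0.0151, 0.8659, -0.5000]
J4: z=[0.8615, 0.2425, 0.4460] o=[0.4627, -0.6089, -0.5001] → [-0.0252, 0.4640, -0.2036, 0.8615, 0.2425, 0.4460]
J5: z=[0.4873, -0.1485, -0.8605] o=[0.5325, -1.0787, -0.3795] → [0.4338, -0.5278, 0.3368, 0.4873, -0.1485, -0.8605]
J6: z=[0.1005, 0.9884, -0.1137] o=[0.7407, -1.0861, -0.2604] → [-0.2978, -0.0255, -0.4854, 0.1005, 0.9884, -0.1137]
V = J·q̇ = [-0.2321, -1.6405, -0.1796, -0.6657, 0.3769, -1.1944]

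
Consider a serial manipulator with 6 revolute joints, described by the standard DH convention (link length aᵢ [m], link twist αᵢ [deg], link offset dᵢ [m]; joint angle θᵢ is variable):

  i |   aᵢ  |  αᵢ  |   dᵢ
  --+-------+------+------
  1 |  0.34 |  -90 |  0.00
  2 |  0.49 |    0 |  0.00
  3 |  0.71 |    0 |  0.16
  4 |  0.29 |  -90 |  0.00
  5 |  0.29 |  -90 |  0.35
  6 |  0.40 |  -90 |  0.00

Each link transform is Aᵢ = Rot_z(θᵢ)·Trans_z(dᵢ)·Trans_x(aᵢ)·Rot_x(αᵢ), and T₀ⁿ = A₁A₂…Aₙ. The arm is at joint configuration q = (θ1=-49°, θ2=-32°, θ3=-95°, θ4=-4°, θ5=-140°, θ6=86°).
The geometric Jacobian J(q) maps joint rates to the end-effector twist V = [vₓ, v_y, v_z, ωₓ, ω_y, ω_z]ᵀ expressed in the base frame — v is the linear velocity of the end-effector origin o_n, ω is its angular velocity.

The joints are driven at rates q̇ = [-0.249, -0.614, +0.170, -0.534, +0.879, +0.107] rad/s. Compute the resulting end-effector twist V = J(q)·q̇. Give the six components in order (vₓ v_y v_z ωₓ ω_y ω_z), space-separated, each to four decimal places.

o_n = [0.4461, 0.0422, 0.8296]
J₁: ẑ×o_n = [-0.0422, 0.4461, 0.0000], ω = ẑ
J2: z=[0.7547, 0.6561, 0.0000] o=[0.2231, -0.2566, 0.0000] → [0.5443, -0.6261, 0.0792, 0.7547, 0.6561, 0.0000]
J3: z=[0.7547, 0.6561, 0.0000] o=[0.4957, -0.5702, 0.2597] → [0.3739, -0.4301, 0.4948, 0.7547, 0.6561, 0.0000]
J4: z=[0.7547, 0.6561, 0.0000] o=[0.3361, -0.1428, 0.8267] → [0.0019, -0.0022, 0.0675, 0.7547, 0.6561, 0.0000]
J5: z=[0.4951, -0.5696, 0.6561] o=[0.2113, 0.0008, 1.0456] → [0.0958, 0.2609, 0.1542, 0.4951, -0.5696, 0.6561]
J6: z=[0.3015, 0.8208, 0.4851] o=[0.6209, -0.1862, 1.1075] → [-0.3390, -0.0010, 0.2124, 0.3015, 0.8208, 0.4851]
V = J·q̇ = [-0.2131, 0.4307, 0.1577, -0.2706, -1.0545, 0.3796]

-0.2131 0.4307 0.1577 -0.2706 -1.0545 0.3796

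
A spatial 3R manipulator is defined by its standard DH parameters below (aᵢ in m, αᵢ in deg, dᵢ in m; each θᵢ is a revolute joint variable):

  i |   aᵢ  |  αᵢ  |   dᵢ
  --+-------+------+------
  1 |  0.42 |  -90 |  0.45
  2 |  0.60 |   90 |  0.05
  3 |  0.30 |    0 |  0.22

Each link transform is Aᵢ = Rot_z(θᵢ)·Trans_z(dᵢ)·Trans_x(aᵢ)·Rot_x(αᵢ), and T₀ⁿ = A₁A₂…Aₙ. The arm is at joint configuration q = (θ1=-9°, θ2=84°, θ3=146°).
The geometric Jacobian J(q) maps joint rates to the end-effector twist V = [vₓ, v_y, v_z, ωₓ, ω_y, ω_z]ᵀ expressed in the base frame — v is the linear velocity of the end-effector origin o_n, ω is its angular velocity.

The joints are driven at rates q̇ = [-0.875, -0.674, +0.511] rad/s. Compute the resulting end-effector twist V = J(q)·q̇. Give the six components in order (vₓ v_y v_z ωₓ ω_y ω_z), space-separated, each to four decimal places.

o_n = [0.7013, 0.1094, 0.1236]
J₁: ẑ×o_n = [-0.1094, 0.7013, 0.0000], ω = ẑ
J2: z=[0.1564, 0.9877, 0.0000] o=[0.4148, -0.0657, 0.4500] → [-0.3223, 0.0511, -0.2555, 0.1564, 0.9877, 0.0000]
J3: z=[0.9823, -0.1556, 0.1045] o=[0.4846, -0.0261, -0.1467] → [-0.0562, -0.2429, 0.1668, 0.9823, -0.1556, 0.1045]
V = J·q̇ = [0.2843, -0.7721, 0.2575, 0.3965, -0.7452, -0.8216]

0.2843 -0.7721 0.2575 0.3965 -0.7452 -0.8216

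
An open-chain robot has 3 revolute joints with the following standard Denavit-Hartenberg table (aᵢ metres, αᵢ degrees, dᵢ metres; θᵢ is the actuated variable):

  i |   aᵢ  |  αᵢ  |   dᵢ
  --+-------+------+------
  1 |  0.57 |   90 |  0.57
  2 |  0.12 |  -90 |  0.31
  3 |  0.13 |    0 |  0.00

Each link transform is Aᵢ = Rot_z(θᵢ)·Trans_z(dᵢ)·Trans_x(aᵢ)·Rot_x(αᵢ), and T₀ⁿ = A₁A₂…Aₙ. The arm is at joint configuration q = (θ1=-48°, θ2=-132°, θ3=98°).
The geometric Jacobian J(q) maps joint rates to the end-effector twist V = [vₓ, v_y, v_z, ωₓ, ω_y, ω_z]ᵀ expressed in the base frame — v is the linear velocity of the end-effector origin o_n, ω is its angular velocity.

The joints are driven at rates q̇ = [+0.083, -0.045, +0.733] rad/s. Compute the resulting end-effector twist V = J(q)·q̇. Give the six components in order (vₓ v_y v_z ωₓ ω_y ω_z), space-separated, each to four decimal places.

o_n = [0.2011, -0.4942, 0.4943]
J₁: ẑ×o_n = [0.4942, 0.2011, -0.0000], ω = ẑ
J2: z=[-0.7431, -0.6691, 0.0000] o=[0.3814, -0.4236, 0.5700] → [0.0507, -0.0563, -0.0682, -0.7431, -0.6691, 0.0000]
J3: z=[0.4973, -0.5523, -0.6691] o=[0.0973, -0.5714, 0.4808] → [0.0442, -0.0761, 0.0957, 0.4973, -0.5523, -0.6691]
V = J·q̇ = [0.0711, -0.0366, 0.0732, 0.3979, -0.3747, -0.4075]

0.0711 -0.0366 0.0732 0.3979 -0.3747 -0.4075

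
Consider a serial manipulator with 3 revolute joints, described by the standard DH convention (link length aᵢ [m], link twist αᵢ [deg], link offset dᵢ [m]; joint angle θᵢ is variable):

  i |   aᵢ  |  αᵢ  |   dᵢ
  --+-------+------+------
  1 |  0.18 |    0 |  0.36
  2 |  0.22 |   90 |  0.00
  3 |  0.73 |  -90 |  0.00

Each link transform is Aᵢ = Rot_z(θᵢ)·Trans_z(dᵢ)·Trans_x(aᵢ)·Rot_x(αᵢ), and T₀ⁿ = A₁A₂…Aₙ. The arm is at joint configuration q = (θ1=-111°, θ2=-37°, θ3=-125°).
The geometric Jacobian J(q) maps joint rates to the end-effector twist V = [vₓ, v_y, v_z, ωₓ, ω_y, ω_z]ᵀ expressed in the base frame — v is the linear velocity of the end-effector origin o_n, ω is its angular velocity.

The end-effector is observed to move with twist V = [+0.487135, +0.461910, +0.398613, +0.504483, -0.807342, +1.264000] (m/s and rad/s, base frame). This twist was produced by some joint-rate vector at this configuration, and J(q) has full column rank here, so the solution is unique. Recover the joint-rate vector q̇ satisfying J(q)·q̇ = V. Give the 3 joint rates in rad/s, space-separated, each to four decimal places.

0.8180 0.4460 -0.9520

o_n = [0.1040, -0.0627, -0.2380]
J₁: ẑ×o_n = [0.0627, 0.1040, -0.0000], ω = ẑ
J2: z=[0.0000, 0.0000, 1.0000] o=[-0.0645, -0.1680, 0.3600] → [-0.1053, 0.1685, 0.0000, 0.0000, 0.0000, 1.0000]
J3: z=[-0.5299, 0.8480, 0.0000] o=[-0.2511, -0.2846, 0.3600] → [-0.5071, -0.3169, -0.4187, -0.5299, 0.8480, 0.0000]
q̇ = J⁺·V = [0.8180, 0.4460, -0.9520]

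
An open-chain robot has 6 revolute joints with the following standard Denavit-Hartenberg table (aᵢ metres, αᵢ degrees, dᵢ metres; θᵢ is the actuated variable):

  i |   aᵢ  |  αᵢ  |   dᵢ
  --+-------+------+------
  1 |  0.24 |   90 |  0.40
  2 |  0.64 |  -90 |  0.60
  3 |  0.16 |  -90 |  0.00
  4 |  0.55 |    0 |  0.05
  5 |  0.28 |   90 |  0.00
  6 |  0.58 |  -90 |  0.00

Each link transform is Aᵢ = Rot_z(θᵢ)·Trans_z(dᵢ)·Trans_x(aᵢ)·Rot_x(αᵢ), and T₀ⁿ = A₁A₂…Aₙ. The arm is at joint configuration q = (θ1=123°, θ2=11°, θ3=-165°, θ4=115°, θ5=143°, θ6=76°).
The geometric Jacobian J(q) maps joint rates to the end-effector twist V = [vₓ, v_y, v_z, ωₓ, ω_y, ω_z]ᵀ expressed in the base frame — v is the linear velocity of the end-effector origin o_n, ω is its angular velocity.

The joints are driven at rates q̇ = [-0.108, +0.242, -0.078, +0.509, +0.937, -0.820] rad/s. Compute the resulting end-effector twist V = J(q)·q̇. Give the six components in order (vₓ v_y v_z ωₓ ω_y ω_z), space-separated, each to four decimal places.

o_n = [0.3156, 1.6264, 0.4961]
J₁: ẑ×o_n = [-1.6264, 0.3156, 0.0000], ω = ẑ
J2: z=[0.8387, 0.5446, 0.0000] o=[-0.1307, 0.2013, 0.4000] → [0.0523, -0.0806, 0.9521, 0.8387, 0.5446, 0.0000]
J3: z=[0.1039, -0.1600, 0.9816] o=[0.0303, 1.0550, 0.5221] → [-0.5568, 0.2828, 0.1050, 0.1039, -0.1600, 0.9816]
J4: z=[0.6717, 0.7392, 0.0494] o=[0.1477, 0.9503, 0.4926] → [-0.0308, 0.0060, 0.3300, 0.6717, 0.7392, 0.0494]
J5: z=[0.6717, 0.7392, 0.0494] o=[-0.0410, 1.2191, 0.0486] → [0.3106, -0.2830, 0.0100, 0.6717, 0.7392, 0.0494]
J6: z=[-0.7391, 0.6732, -0.0238] o=[-0.0553, 1.2133, 0.3282] → [0.1229, 0.1153, -0.5550, -0.7391, 0.6732, -0.0238]
V = J·q̇ = [0.4064, -0.4323, 0.8547, 1.7722, 0.6611, -0.0936]

0.4064 -0.4323 0.8547 1.7722 0.6611 -0.0936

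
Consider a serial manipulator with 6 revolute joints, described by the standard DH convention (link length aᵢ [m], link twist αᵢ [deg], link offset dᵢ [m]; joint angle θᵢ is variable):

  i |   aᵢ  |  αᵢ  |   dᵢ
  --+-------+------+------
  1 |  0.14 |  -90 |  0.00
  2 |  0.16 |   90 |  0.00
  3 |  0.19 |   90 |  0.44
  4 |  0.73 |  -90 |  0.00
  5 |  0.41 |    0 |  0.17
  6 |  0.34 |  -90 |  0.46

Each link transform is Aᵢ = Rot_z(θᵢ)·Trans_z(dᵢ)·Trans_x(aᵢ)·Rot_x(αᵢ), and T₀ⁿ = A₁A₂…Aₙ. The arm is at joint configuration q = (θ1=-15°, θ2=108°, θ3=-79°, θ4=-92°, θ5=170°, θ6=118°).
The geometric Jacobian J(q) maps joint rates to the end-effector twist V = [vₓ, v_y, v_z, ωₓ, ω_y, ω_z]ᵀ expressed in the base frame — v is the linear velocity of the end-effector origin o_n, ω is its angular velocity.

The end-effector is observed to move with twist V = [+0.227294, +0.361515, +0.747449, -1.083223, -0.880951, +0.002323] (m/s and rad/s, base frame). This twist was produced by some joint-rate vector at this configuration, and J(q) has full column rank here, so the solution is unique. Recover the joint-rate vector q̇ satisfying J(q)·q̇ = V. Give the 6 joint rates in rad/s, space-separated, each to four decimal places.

0.5610 -0.6240 -0.5830 -0.6730 0.3320 0.3160

o_n = [-0.1133, -0.8371, -0.0587]
J₁: ẑ×o_n = [0.8371, -0.1133, 0.0000], ω = ẑ
J2: z=[0.2588, 0.9659, 0.0000] o=[0.1352, -0.0362, 0.0000] → [-0.0567, 0.0152, 0.0328, 0.2588, 0.9659, 0.0000]
J3: z=[0.9187, -0.2462, -0.3090] o=[0.0875, -0.0234, -0.1522] → [-0.2744, -0.0238, -0.7969, 0.9187, -0.2462, -0.3090]
J4: z=[0.2436, -0.2628, 0.9336] o=[0.4326, -0.3090, -0.3226] → [0.4237, -0.5739, -0.2721, 0.2436, -0.2628, 0.9336]
J5: z=[-0.3429, -0.9238, -0.1706] o=[-0.2297, -0.1057, -0.0925] → [-0.1560, -0.0083, 0.3583, -0.3429, -0.9238, -0.1706]
J6: z=[-0.3429, -0.9238, -0.1706] o=[0.0610, -0.3565, -0.3153] → [-0.3190, 0.1177, 0.0038, -0.3429, -0.9238, -0.1706]
q̇ = J⁺·V = [0.5610, -0.6240, -0.5830, -0.6730, 0.3320, 0.3160]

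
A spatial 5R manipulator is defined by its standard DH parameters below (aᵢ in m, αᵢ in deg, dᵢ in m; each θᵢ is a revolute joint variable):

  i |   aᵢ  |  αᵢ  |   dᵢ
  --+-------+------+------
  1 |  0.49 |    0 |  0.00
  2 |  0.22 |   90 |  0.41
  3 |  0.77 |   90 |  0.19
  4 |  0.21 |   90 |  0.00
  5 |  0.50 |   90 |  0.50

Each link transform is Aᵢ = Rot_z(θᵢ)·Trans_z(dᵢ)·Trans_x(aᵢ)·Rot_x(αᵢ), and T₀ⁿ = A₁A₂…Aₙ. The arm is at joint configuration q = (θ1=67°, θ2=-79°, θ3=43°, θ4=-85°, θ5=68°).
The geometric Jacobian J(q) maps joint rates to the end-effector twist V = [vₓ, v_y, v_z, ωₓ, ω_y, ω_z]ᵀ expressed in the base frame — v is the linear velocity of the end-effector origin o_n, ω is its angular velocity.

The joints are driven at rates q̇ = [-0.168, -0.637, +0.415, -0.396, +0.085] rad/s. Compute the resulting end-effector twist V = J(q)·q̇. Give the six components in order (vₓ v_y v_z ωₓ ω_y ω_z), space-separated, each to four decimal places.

0.0350 -0.8770 0.0916 -0.4095 -0.3297 -0.5731

o_n = [0.9870, 0.5369, 0.2800]
J₁: ẑ×o_n = [-0.5369, 0.9870, 0.0000], ω = ẑ
J2: z=[0.0000, 0.0000, 1.0000] o=[0.1915, 0.4510, 0.0000] → [-0.0858, 0.7956, 0.0000, 0.0000, 0.0000, 1.0000]
J3: z=[-0.2079, -0.9781, 0.0000] o=[0.4067, 0.4053, 0.4100] → [0.1272, -0.0270, 0.5404, -0.2079, -0.9781, 0.0000]
J4: z=[0.6671, -0.1418, -0.7314] o=[0.9180, 0.1024, 0.9351] → [0.4107, 0.3865, 0.2996, 0.6671, -0.1418, -0.7314]
J5: z=[-0.6945, 0.2367, -0.6794] o=[0.9746, 0.3042, 0.9476] → [0.0000, -0.4722, -0.1645, -0.6945, 0.2367, -0.6794]
V = J·q̇ = [0.0350, -0.8770, 0.0916, -0.4095, -0.3297, -0.5731]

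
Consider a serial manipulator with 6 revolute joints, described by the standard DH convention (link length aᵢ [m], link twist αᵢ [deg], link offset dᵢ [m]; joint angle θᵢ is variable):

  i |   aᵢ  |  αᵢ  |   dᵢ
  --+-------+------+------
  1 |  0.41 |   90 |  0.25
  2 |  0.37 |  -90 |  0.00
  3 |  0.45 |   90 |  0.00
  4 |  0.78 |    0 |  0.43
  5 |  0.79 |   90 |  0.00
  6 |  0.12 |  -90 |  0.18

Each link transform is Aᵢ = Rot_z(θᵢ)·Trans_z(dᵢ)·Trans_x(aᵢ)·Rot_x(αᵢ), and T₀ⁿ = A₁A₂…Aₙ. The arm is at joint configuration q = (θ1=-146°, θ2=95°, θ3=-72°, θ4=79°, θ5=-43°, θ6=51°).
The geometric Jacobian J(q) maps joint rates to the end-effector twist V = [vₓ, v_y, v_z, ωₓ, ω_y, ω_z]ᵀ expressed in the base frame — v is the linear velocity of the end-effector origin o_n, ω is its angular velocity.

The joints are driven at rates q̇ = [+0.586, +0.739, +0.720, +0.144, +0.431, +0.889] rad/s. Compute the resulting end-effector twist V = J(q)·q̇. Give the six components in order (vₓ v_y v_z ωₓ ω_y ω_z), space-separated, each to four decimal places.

-0.2507 -0.0079 0.0031 -0.8177 1.1536 0.2020

o_n = [-0.2231, 1.6562, 0.4569]
J₁: ẑ×o_n = [-1.6562, -0.2231, 0.0000], ω = ẑ
J2: z=[-0.5592, 0.8290, 0.0000] o=[-0.3399, -0.2293, 0.2500] → [0.1716, 0.1157, -1.1512, -0.5592, 0.8290, 0.0000]
J3: z=[0.8259, 0.5571, -0.0872] o=[-0.3132, -0.2112, 0.6186] → [0.0727, 0.1257, 1.4921, 0.8259, 0.5571, -0.0872]
J4: z=[-0.2415, 0.2098, -0.9474] o=[-0.5424, 0.1503, 0.7571] → [1.3637, -0.3751, -0.4307, -0.2415, 0.2098, -0.9474]
J5: z=[-0.2415, 0.2098, -0.9474] o=[-0.0898, 0.7867, 0.3288] → [0.8507, 0.1572, -0.1820, -0.2415, 0.2098, -0.9474]
J6: z=[-0.9676, 0.0216, 0.2515] o=[-0.0319, 1.5589, 0.4851] → [-0.0251, -0.0753, -0.0900, -0.9676, 0.0216, 0.2515]
V = J·q̇ = [-0.2507, -0.0079, 0.0031, -0.8177, 1.1536, 0.2020]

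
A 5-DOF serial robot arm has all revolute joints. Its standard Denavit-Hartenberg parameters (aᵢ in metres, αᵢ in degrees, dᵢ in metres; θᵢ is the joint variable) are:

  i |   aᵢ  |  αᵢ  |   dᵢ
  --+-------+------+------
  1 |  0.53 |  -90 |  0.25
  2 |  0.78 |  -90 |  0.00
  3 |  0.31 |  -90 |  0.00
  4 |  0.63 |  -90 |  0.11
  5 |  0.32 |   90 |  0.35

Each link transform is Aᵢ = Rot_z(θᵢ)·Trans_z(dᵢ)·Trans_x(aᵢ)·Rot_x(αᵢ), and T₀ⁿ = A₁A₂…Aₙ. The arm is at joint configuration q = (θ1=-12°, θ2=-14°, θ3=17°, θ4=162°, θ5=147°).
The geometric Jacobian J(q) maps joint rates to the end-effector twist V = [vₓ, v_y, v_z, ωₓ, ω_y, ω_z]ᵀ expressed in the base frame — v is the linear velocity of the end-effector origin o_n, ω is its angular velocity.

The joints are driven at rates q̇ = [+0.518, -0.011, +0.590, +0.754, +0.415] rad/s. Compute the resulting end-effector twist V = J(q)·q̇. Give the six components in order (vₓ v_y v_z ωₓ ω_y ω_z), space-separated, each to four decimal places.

0.3849 0.4592 -0.2835 -0.2370 -0.6597 -0.5204

o_n = [1.2213, -0.1543, 0.1958]
J₁: ẑ×o_n = [0.1543, 1.2213, -0.0000], ω = ẑ
J2: z=[0.2079, 0.9781, 0.0000] o=[0.5184, -0.1102, 0.2500] → [-0.0530, 0.0113, -0.6967, 0.2079, 0.9781, 0.0000]
J3: z=[0.2366, -0.0503, -0.9703] o=[1.2587, -0.2675, 0.4387] → [0.1221, 0.0937, 0.0249, 0.2366, -0.0503, -0.9703]
J4: z=[-0.4763, -0.8764, -0.0707] o=[1.5212, -0.4160, 0.5104] → [0.2942, -0.1286, -0.3875, -0.4763, -0.8764, -0.0707]
J5: z=[-0.0366, 0.1002, -0.9943] o=[0.9154, -0.2157, 0.5529] → [0.0253, -0.3173, -0.0329, -0.0366, 0.1002, -0.9943]
V = J·q̇ = [0.3849, 0.4592, -0.2835, -0.2370, -0.6597, -0.5204]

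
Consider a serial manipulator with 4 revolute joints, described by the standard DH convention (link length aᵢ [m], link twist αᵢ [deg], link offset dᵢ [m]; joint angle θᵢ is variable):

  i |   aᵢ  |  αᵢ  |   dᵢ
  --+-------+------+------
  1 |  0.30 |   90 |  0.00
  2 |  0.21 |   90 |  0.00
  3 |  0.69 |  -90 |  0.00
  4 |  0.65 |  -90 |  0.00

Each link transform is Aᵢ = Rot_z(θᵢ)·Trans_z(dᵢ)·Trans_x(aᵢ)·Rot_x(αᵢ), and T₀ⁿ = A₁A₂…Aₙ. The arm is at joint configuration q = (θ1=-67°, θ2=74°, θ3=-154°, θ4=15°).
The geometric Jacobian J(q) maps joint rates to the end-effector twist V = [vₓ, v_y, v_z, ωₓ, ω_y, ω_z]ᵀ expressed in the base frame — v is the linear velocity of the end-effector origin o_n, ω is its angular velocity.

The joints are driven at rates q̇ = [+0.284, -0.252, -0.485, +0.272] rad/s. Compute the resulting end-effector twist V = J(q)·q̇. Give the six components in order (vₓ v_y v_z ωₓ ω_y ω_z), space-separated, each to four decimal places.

o_n = [0.4809, 0.3457, -0.8904]
J₁: ẑ×o_n = [-0.3457, 0.4809, 0.0000], ω = ẑ
J2: z=[-0.9205, -0.3907, 0.0000] o=[0.1172, -0.2762, 0.0000] → [0.3479, -0.8196, -0.4303, -0.9205, -0.3907, 0.0000]
J3: z=[0.3756, -0.8848, -0.2756] o=[0.1398, -0.3294, 0.2019] → [1.1525, 0.3162, 0.5553, 0.3756, -0.8848, -0.2756]
J4: z=[0.8746, 0.2400, 0.4214] o=[0.3515, -0.0539, -0.3943] → [-0.2874, 0.4884, 0.3184, 0.8746, 0.2400, 0.4214]
V = J·q̇ = [-0.8230, 0.3226, -0.0743, 0.2877, 0.5929, 0.5323]

-0.8230 0.3226 -0.0743 0.2877 0.5929 0.5323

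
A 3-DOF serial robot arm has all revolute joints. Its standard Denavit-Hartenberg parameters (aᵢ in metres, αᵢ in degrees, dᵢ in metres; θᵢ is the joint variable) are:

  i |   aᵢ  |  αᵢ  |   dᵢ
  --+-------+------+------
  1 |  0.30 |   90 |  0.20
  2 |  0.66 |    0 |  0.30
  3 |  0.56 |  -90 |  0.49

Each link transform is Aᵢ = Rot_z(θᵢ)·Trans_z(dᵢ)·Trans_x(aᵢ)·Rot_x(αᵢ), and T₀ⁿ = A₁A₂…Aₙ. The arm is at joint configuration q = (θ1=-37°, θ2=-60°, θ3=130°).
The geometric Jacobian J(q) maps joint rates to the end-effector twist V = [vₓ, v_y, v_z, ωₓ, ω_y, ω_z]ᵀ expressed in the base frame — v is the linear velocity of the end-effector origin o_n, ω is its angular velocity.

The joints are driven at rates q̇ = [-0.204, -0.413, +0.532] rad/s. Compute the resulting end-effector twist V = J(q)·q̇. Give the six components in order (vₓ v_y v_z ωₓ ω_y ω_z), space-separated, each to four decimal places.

o_n = [0.1807, -1.1253, 0.1547]
J₁: ẑ×o_n = [1.1253, 0.1807, -0.0000], ω = ẑ
J2: z=[-0.6018, -0.7986, 0.0000] o=[0.2396, -0.1805, 0.2000] → [0.0362, -0.0273, 0.5215, -0.6018, -0.7986, 0.0000]
J3: z=[-0.6018, -0.7986, 0.0000] o=[0.3226, -0.6187, -0.3716] → [-0.4203, 0.3167, 0.1915, -0.6018, -0.7986, 0.0000]
V = J·q̇ = [-0.4681, 0.1429, -0.1135, -0.0716, -0.0950, -0.2040]

-0.4681 0.1429 -0.1135 -0.0716 -0.0950 -0.2040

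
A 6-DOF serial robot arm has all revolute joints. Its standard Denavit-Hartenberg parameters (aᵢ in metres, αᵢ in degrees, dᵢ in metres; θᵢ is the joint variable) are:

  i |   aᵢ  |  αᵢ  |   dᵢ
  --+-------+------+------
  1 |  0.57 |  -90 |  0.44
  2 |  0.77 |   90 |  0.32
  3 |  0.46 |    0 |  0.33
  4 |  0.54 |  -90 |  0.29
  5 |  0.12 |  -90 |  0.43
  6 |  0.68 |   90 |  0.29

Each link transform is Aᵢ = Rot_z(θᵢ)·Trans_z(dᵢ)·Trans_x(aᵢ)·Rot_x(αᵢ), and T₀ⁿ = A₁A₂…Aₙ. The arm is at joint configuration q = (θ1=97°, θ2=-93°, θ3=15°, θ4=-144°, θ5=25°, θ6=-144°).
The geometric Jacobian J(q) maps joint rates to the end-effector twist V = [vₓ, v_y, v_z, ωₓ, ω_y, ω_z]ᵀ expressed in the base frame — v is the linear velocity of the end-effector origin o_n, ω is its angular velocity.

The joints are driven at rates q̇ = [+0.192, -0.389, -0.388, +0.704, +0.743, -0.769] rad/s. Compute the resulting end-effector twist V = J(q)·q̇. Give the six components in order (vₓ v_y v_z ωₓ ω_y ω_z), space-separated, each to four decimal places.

-0.3927 -1.2569 -0.1713 1.2265 -0.8882 0.5114

o_n = [0.1116, -0.0514, 2.2510]
J₁: ẑ×o_n = [0.0514, 0.1116, -0.0000], ω = ẑ
J2: z=[-0.9925, -0.1219, 0.0000] o=[-0.0695, 0.5658, 0.4400] → [-0.2207, 1.7975, 0.6346, -0.9925, -0.1219, 0.0000]
J3: z=[0.1217, -0.9912, -0.0523] o=[-0.3822, 0.4868, 1.2089] → [-1.0610, -0.1527, 0.4240, 0.1217, -0.9912, -0.0523]
J4: z=[0.1217, -0.9912, -0.0523] o=[-0.4573, 0.1221, 1.6354] → [-0.6193, -0.1047, 0.5429, 0.1217, -0.9912, -0.0523]
J5: z=[0.6296, 0.0363, 0.7761] o=[-0.0077, -0.0966, 1.2808] → [0.0002, -0.5182, 0.0241, 0.6296, 0.0363, 0.7761]
J6: z=[-0.4346, 0.8445, 0.3130] o=[0.3403, -0.0168, 1.5489] → [0.6038, 0.2336, 0.2081, -0.4346, 0.8445, 0.3130]
V = J·q̇ = [-0.3927, -1.2569, -0.1713, 1.2265, -0.8882, 0.5114]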